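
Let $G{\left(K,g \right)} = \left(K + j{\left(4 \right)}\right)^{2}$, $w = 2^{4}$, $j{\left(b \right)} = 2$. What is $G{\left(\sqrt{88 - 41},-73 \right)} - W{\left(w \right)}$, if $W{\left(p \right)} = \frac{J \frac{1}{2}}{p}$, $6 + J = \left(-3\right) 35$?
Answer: $\frac{1743}{32} + 4 \sqrt{47} \approx 81.891$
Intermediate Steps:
$J = -111$ ($J = -6 - 105 = -111$)
$w = 16$
$G{\left(K,g \right)} = \left(2 + K\right)^{2}$ ($G{\left(K,g \right)} = \left(K + 2\right)^{2} = \left(2 + K\right)^{2}$)
$W{\left(p \right)} = - \frac{111}{2 p}$ ($W{\left(p \right)} = \frac{\left(-111\right) \frac{1}{2}}{p} = - \frac{111}{2 p}$)
$G{\left(\sqrt{88 - 41},-73 \right)} - W{\left(w \right)} = \left(2 + \sqrt{88 - 41}\right)^{2} - - \frac{111}{2 \cdot 16} = \left(2 + \sqrt{47}\right)^{2} - \left(- \frac{111}{2}\right) \frac{1}{16} = \left(2 + \sqrt{47}\right)^{2} - - \frac{111}{32} = \left(2 + \sqrt{47}\right)^{2} + \frac{111}{32} = \frac{111}{32} + \left(2 + \sqrt{47}\right)^{2}$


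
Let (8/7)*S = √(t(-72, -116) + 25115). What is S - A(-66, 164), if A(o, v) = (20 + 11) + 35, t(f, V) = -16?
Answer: -66 + 7*√25099/8 ≈ 72.623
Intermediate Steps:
A(o, v) = 66 (A(o, v) = 31 + 35 = 66)
S = 7*√25099/8 (S = 7*√(-16 + 25115)/8 = 7*√25099/8 ≈ 138.62)
S - A(-66, 164) = 7*√25099/8 - 1*66 = 7*√25099/8 - 66 = -66 + 7*√25099/8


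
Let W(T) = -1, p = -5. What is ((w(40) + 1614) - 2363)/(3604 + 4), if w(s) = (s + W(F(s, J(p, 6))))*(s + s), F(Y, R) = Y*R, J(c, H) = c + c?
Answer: 2371/3608 ≈ 0.65715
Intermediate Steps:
J(c, H) = 2*c
F(Y, R) = R*Y
w(s) = 2*s*(-1 + s) (w(s) = (s - 1)*(s + s) = (-1 + s)*(2*s) = 2*s*(-1 + s))
((w(40) + 1614) - 2363)/(3604 + 4) = ((2*40*(-1 + 40) + 1614) - 2363)/(3604 + 4) = ((2*40*39 + 1614) - 2363)/3608 = ((3120 + 1614) - 2363)*(1/3608) = (4734 - 2363)*(1/3608) = 2371*(1/3608) = 2371/3608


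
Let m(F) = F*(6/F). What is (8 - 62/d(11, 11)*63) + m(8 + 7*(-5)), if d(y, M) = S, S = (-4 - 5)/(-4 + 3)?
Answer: -420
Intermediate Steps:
S = 9 (S = -9/(-1) = -9*(-1) = 9)
d(y, M) = 9
m(F) = 6
(8 - 62/d(11, 11)*63) + m(8 + 7*(-5)) = (8 - 62/9*63) + 6 = (8 - 434) + 6 = -426 + 6 = -420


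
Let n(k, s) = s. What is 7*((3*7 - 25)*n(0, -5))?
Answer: 140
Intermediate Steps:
7*((3*7 - 25)*n(0, -5)) = 7*((3*7 - 25)*(-5)) = 7*((21 - 25)*(-5)) = 7*(-4*(-5)) = 7*20 = 140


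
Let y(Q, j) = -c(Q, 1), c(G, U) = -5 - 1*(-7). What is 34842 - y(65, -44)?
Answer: 34844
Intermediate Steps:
c(G, U) = 2 (c(G, U) = -5 + 7 = 2)
y(Q, j) = -2 (y(Q, j) = -1*2 = -2)
34842 - y(65, -44) = 34842 - 1*(-2) = 34842 + 2 = 34844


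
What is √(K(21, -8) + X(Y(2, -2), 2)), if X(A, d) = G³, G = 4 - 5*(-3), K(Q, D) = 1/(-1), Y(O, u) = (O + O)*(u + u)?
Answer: 3*√762 ≈ 82.813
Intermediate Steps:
Y(O, u) = 4*O*u (Y(O, u) = (2*O)*(2*u) = 4*O*u)
K(Q, D) = -1
G = 19 (G = 4 + 15 = 19)
X(A, d) = 6859 (X(A, d) = 19³ = 6859)
√(K(21, -8) + X(Y(2, -2), 2)) = √(-1 + 6859) = √6858 = 3*√762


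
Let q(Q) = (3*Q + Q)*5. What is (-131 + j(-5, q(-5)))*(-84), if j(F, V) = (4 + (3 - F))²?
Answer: -1092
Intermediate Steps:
q(Q) = 20*Q (q(Q) = (4*Q)*5 = 20*Q)
j(F, V) = (7 - F)²
(-131 + j(-5, q(-5)))*(-84) = (-131 + (-7 - 5)²)*(-84) = (-131 + (-12)²)*(-84) = (-131 + 144)*(-84) = 13*(-84) = -1092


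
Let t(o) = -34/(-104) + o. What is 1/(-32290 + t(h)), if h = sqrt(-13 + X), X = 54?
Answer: -87311276/2819252447105 - 2704*sqrt(41)/2819252447105 ≈ -3.0976e-5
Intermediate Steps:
h = sqrt(41) (h = sqrt(-13 + 54) = sqrt(41) ≈ 6.4031)
t(o) = 17/52 + o (t(o) = -34*(-1/104) + o = 17/52 + o)
1/(-32290 + t(h)) = 1/(-32290 + (17/52 + sqrt(41))) = 1/(-1679063/52 + sqrt(41))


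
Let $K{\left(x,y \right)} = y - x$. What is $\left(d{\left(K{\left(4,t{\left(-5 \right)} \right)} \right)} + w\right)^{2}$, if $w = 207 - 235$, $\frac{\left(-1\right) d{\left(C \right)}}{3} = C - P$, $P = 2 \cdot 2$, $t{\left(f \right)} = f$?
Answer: $121$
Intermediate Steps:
$P = 4$
$d{\left(C \right)} = 12 - 3 C$ ($d{\left(C \right)} = - 3 \left(C - 4\right) = - 3 \left(-4 + C\right) = 12 - 3 C$)
$w = -28$ ($w = 207 - 235 = -28$)
$\left(d{\left(K{\left(4,t{\left(-5 \right)} \right)} \right)} + w\right)^{2} = \left(\left(12 - 3 \left(-5 - 4\right)\right) - 28\right)^{2} = \left(\left(12 - -27\right) - 28\right)^{2} = \left(\left(12 + 27\right) - 28\right)^{2} = \left(39 - 28\right)^{2} = 11^{2} = 121$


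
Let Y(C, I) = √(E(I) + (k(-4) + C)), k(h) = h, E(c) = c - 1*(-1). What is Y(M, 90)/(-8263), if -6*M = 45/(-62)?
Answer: -√334893/512306 ≈ -0.0011296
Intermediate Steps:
E(c) = 1 + c (E(c) = c + 1 = 1 + c)
M = 15/124 (M = -15/(2*(-62)) = -15*(-1)/(2*62) = -⅙*(-45/62) = 15/124 ≈ 0.12097)
Y(C, I) = √(-3 + C + I) (Y(C, I) = √((1 + I) + (-4 + C)) = √(-3 + C + I))
Y(M, 90)/(-8263) = √(-3 + 15/124 + 90)/(-8263) = √(10803/124)*(-1/8263) = (√334893/62)*(-1/8263) = -√334893/512306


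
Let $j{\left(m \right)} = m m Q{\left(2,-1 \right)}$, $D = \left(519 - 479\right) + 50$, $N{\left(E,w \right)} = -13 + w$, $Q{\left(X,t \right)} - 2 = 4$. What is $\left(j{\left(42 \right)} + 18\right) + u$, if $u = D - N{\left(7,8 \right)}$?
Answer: $10697$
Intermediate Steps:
$Q{\left(X,t \right)} = 6$ ($Q{\left(X,t \right)} = 2 + 4 = 6$)
$D = 90$ ($D = 40 + 50 = 90$)
$u = 95$ ($u = 90 - \left(-13 + 8\right) = 90 - -5 = 90 + 5 = 95$)
$j{\left(m \right)} = 6 m^{2}$ ($j{\left(m \right)} = m m 6 = m^{2} \cdot 6 = 6 m^{2}$)
$\left(j{\left(42 \right)} + 18\right) + u = \left(6 \cdot 42^{2} + 18\right) + 95 = \left(6 \cdot 1764 + 18\right) + 95 = \left(10584 + 18\right) + 95 = 10602 + 95 = 10697$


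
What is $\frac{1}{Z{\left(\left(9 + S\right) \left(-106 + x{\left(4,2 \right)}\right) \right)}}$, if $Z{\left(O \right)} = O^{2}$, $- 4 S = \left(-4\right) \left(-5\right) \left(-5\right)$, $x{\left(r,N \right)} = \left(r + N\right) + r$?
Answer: $\frac{1}{10653696} \approx 9.3864 \cdot 10^{-8}$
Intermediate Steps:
$x{\left(r,N \right)} = N + 2 r$ ($x{\left(r,N \right)} = \left(N + r\right) + r = N + 2 r$)
$S = 25$ ($S = - \frac{\left(-4\right) \left(-5\right) \left(-5\right)}{4} = - \frac{20 \left(-5\right)}{4} = \left(- \frac{1}{4}\right) \left(-100\right) = 25$)
$\frac{1}{Z{\left(\left(9 + S\right) \left(-106 + x{\left(4,2 \right)}\right) \right)}} = \frac{1}{\left(\left(9 + 25\right) \left(-106 + \left(2 + 2 \cdot 4\right)\right)\right)^{2}} = \frac{1}{\left(34 \left(-106 + \left(2 + 8\right)\right)\right)^{2}} = \frac{1}{\left(34 \left(-106 + 10\right)\right)^{2}} = \frac{1}{\left(34 \left(-96\right)\right)^{2}} = \frac{1}{\left(-3264\right)^{2}} = \frac{1}{10653696}$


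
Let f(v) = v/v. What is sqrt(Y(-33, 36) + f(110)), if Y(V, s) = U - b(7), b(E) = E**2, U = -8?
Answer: 2*I*sqrt(14) ≈ 7.4833*I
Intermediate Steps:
f(v) = 1
Y(V, s) = -57 (Y(V, s) = -8 - 1*7**2 = -8 - 1*49 = -8 - 49 = -57)
sqrt(Y(-33, 36) + f(110)) = sqrt(-57 + 1) = sqrt(-56) = 2*I*sqrt(14)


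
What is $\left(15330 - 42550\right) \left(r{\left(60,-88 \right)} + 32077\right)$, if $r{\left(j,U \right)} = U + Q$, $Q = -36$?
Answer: $-869760660$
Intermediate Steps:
$r{\left(j,U \right)} = -36 + U$ ($r{\left(j,U \right)} = U - 36 = -36 + U$)
$\left(15330 - 42550\right) \left(r{\left(60,-88 \right)} + 32077\right) = \left(15330 - 42550\right) \left(\left(-36 - 88\right) + 32077\right) = - 27220 \left(-124 + 32077\right) = \left(-27220\right) 31953 = -869760660$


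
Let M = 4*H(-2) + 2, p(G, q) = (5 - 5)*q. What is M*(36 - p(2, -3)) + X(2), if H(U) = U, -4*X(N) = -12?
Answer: -213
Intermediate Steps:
p(G, q) = 0 (p(G, q) = 0*q = 0)
X(N) = 3 (X(N) = -¼*(-12) = 3)
M = -6 (M = 4*(-2) + 2 = -8 + 2 = -6)
M*(36 - p(2, -3)) + X(2) = -6*(36 - 1*0) + 3 = -6*(36 + 0) + 3 = -6*36 + 3 = -216 + 3 = -213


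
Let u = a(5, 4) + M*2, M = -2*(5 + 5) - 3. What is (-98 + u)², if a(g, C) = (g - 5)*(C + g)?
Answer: 20736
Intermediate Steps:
a(g, C) = (-5 + g)*(C + g)
M = -23 (M = -2*10 - 3 = -20 - 3 = -23)
u = -46 (u = (5² - 5*4 - 5*5 + 4*5) - 23*2 = (25 - 20 - 25 + 20) - 46 = 0 - 46 = -46)
(-98 + u)² = (-98 - 46)² = (-144)² = 20736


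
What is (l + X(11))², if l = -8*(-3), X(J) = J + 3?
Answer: 1444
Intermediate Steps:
X(J) = 3 + J
l = 24
(l + X(11))² = (24 + (3 + 11))² = (24 + 14)² = 38² = 1444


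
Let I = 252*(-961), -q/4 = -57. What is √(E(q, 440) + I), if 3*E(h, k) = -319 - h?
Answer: I*√2181189/3 ≈ 492.29*I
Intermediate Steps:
q = 228 (q = -4*(-57) = 228)
E(h, k) = -319/3 - h/3 (E(h, k) = (-319 - h)/3 = -319/3 - h/3)
I = -242172
√(E(q, 440) + I) = √((-319/3 - ⅓*228) - 242172) = √((-319/3 - 76) - 242172) = √(-547/3 - 242172) = √(-727063/3) = I*√2181189/3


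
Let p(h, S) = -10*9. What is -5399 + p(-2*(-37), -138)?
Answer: -5489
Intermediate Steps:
p(h, S) = -90
-5399 + p(-2*(-37), -138) = -5399 - 90 = -5489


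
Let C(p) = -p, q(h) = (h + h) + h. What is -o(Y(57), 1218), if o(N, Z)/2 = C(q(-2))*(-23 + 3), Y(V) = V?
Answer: 240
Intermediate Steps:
q(h) = 3*h (q(h) = 2*h + h = 3*h)
o(N, Z) = -240 (o(N, Z) = 2*((-3*(-2))*(-23 + 3)) = 2*(-1*(-6)*(-20)) = 2*(6*(-20)) = 2*(-120) = -240)
-o(Y(57), 1218) = -1*(-240) = 240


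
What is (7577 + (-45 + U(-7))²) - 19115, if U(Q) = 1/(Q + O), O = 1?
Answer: -341927/36 ≈ -9498.0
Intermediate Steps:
U(Q) = 1/(1 + Q) (U(Q) = 1/(Q + 1) = 1/(1 + Q))
(7577 + (-45 + U(-7))²) - 19115 = (7577 + (-45 + 1/(1 - 7))²) - 19115 = (7577 + (-45 + 1/(-6))²) - 19115 = (7577 + (-45 - ⅙)²) - 19115 = (7577 + (-271/6)²) - 19115 = (7577 + 73441/36) - 19115 = 346213/36 - 19115 = -341927/36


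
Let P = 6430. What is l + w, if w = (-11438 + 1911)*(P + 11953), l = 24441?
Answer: -175110400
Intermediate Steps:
w = -175134841 (w = (-11438 + 1911)*(6430 + 11953) = -9527*18383 = -175134841)
l + w = 24441 - 175134841 = -175110400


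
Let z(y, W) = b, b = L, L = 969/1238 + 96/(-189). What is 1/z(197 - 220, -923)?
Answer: 77994/21431 ≈ 3.6393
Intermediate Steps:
L = 21431/77994 (L = 969*(1/1238) + 96*(-1/189) = 969/1238 - 32/63 = 21431/77994 ≈ 0.27478)
b = 21431/77994 ≈ 0.27478
z(y, W) = 21431/77994
1/z(197 - 220, -923) = 1/(21431/77994) = 77994/21431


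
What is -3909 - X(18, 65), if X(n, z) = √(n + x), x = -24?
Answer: -3909 - I*√6 ≈ -3909.0 - 2.4495*I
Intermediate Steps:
X(n, z) = √(-24 + n) (X(n, z) = √(n - 24) = √(-24 + n))
-3909 - X(18, 65) = -3909 - √(-24 + 18) = -3909 - √(-6) = -3909 - I*√6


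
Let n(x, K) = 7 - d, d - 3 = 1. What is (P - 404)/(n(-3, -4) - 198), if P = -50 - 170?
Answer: 16/5 ≈ 3.2000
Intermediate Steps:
d = 4 (d = 3 + 1 = 4)
P = -220
n(x, K) = 3 (n(x, K) = 7 - 1*4 = 7 - 4 = 3)
(P - 404)/(n(-3, -4) - 198) = (-220 - 404)/(3 - 198) = -624/(-195) = -624*(-1/195) = 16/5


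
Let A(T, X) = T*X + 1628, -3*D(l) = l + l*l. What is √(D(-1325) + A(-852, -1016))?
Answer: 2*√635610/3 ≈ 531.50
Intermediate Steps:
D(l) = -l/3 - l²/3 (D(l) = -(l + l*l)/3 = -(l + l²)/3 = -l/3 - l²/3)
A(T, X) = 1628 + T*X
√(D(-1325) + A(-852, -1016)) = √(-⅓*(-1325)*(1 - 1325) + (1628 - 852*(-1016))) = √(-⅓*(-1325)*(-1324) + (1628 + 865632)) = √(-1754300/3 + 867260) = √(847480/3) = 2*√635610/3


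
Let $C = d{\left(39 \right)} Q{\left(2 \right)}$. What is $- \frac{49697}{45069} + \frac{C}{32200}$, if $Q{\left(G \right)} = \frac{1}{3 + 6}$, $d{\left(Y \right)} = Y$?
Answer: $- \frac{533349367}{483740600} \approx -1.1026$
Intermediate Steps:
$Q{\left(G \right)} = \frac{1}{9}$
$C = \frac{13}{3}$ ($C = 39 \cdot \frac{1}{9} = \frac{13}{3} \approx 4.3333$)
$- \frac{49697}{45069} + \frac{C}{32200} = - \frac{49697}{45069} + \frac{13}{3 \cdot 32200} = \left(-49697\right) \frac{1}{45069} + \frac{13}{3} \cdot \frac{1}{32200} = - \frac{49697}{45069} + \frac{13}{96600} = - \frac{533349367}{483740600}$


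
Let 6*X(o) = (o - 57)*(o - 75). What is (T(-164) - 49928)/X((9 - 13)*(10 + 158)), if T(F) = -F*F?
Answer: -17072/20169 ≈ -0.84645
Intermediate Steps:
X(o) = (-75 + o)*(-57 + o)/6 (X(o) = ((o - 57)*(o - 75))/6 = ((-57 + o)*(-75 + o))/6 = ((-75 + o)*(-57 + o))/6 = (-75 + o)*(-57 + o)/6)
T(F) = -F²
(T(-164) - 49928)/X((9 - 13)*(10 + 158)) = (-1*(-164)² - 49928)/(1425/2 - 22*(9 - 13)*(10 + 158) + ((9 - 13)*(10 + 158))²/6) = (-1*26896 - 49928)/(1425/2 - (-88)*168 + (-4*168)²/6) = (-26896 - 49928)/(1425/2 - 22*(-672) + (⅙)*(-672)²) = -76824/(1425/2 + 14784 + (⅙)*451584) = -76824/(1425/2 + 14784 + 75264) = -76824/181521/2 = -76824*2/181521 = -17072/20169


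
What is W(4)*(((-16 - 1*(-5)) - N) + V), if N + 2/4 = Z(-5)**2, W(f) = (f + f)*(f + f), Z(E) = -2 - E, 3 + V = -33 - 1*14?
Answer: -4448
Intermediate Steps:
V = -50 (V = -3 + (-33 - 1*14) = -3 + (-33 - 14) = -3 - 47 = -50)
W(f) = 4*f**2 (W(f) = (2*f)*(2*f) = 4*f**2)
N = 17/2 (N = -1/2 + (-2 - 1*(-5))**2 = -1/2 + (-2 + 5)**2 = -1/2 + 3**2 = -1/2 + 9 = 17/2 ≈ 8.5000)
W(4)*(((-16 - 1*(-5)) - N) + V) = (4*4**2)*(((-16 - 1*(-5)) - 1*17/2) - 50) = (4*16)*(((-16 + 5) - 17/2) - 50) = 64*((-11 - 17/2) - 50) = 64*(-39/2 - 50) = 64*(-139/2) = -4448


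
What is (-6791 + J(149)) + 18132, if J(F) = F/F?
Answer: 11342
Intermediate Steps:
J(F) = 1
(-6791 + J(149)) + 18132 = (-6791 + 1) + 18132 = -6790 + 18132 = 11342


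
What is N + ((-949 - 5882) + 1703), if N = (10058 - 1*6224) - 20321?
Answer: -21615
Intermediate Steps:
N = -16487 (N = (10058 - 6224) - 20321 = 3834 - 20321 = -16487)
N + ((-949 - 5882) + 1703) = -16487 + ((-949 - 5882) + 1703) = -16487 + (-6831 + 1703) = -16487 - 5128 = -21615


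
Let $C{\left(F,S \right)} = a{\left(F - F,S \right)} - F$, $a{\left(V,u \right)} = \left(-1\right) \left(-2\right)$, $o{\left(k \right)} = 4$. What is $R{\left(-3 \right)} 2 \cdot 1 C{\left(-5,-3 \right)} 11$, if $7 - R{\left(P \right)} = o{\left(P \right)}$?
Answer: $462$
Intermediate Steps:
$a{\left(V,u \right)} = 2$
$R{\left(P \right)} = 3$ ($R{\left(P \right)} = 7 - 4 = 3$)
$C{\left(F,S \right)} = 2 - F$
$R{\left(-3 \right)} 2 \cdot 1 C{\left(-5,-3 \right)} 11 = 3 \cdot 2 \cdot 1 \left(2 - -5\right) 11 = 3 \cdot 2 \left(2 + 5\right) 11 = 3 \cdot 2 \cdot 7 \cdot 11 = 3 \cdot 14 \cdot 11 = 42 \cdot 11 = 462$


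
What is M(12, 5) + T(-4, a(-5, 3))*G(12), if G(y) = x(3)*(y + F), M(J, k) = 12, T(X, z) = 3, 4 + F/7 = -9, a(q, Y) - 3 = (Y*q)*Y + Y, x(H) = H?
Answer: -699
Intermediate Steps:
a(q, Y) = 3 + Y + q*Y² (a(q, Y) = 3 + ((Y*q)*Y + Y) = 3 + (q*Y² + Y) = 3 + (Y + q*Y²) = 3 + Y + q*Y²)
F = -91 (F = -28 + 7*(-9) = -28 - 63 = -91)
G(y) = -273 + 3*y (G(y) = 3*(y - 91) = 3*(-91 + y) = -273 + 3*y)
M(12, 5) + T(-4, a(-5, 3))*G(12) = 12 + 3*(-273 + 3*12) = 12 + 3*(-273 + 36) = 12 + 3*(-237) = 12 - 711 = -699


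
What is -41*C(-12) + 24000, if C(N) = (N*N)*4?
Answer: 384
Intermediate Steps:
C(N) = 4*N² (C(N) = N²*4 = 4*N²)
-41*C(-12) + 24000 = -164*(-12)² + 24000 = -164*144 + 24000 = -41*576 + 24000 = -23616 + 24000 = 384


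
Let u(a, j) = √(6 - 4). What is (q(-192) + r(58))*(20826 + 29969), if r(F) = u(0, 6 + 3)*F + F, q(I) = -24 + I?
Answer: -8025610 + 2946110*√2 ≈ -3.8592e+6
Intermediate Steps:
u(a, j) = √2
r(F) = F + F*√2 (r(F) = √2*F + F = F*√2 + F = F + F*√2)
(q(-192) + r(58))*(20826 + 29969) = ((-24 - 192) + 58*(1 + √2))*(20826 + 29969) = (-216 + (58 + 58*√2))*50795 = (-158 + 58*√2)*50795 = -8025610 + 2946110*√2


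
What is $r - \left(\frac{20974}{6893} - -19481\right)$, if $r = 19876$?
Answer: $\frac{2701761}{6893} \approx 391.96$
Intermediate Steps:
$r - \left(\frac{20974}{6893} - -19481\right) = 19876 - \left(\frac{20974}{6893} - -19481\right) = 19876 - \left(20974 \cdot \frac{1}{6893} + 19481\right) = 19876 - \left(\frac{20974}{6893} + 19481\right) = 19876 - \frac{134303507}{6893} = \frac{2701761}{6893}$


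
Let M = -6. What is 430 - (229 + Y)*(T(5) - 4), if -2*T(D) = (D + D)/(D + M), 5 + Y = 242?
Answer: -36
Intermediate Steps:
Y = 237 (Y = -5 + 242 = 237)
T(D) = -D/(-6 + D) (T(D) = -(D + D)/(2*(D - 6)) = -2*D/(2*(-6 + D)) = -D/(-6 + D))
430 - (229 + Y)*(T(5) - 4) = 430 - (229 + 237)*(-1*5/(-6 + 5) - 4) = 430 - 466*(-1*5/(-1) - 4) = 430 - 466*(-1*5*(-1) - 4) = 430 - 466*(5 - 4) = 430 - 466 = -36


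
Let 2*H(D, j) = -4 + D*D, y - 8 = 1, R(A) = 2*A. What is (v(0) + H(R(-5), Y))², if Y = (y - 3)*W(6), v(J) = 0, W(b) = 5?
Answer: 2304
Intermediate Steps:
y = 9 (y = 8 + 1 = 9)
Y = 30 (Y = (9 - 3)*5 = 6*5 = 30)
H(D, j) = -2 + D²/2 (H(D, j) = (-4 + D*D)/2 = (-4 + D²)/2 = -2 + D²/2)
(v(0) + H(R(-5), Y))² = (0 + (-2 + (2*(-5))²/2))² = (0 + (-2 + (½)*(-10)²))² = (0 + (-2 + (½)*100))² = (0 + (-2 + 50))² = (0 + 48)² = 48² = 2304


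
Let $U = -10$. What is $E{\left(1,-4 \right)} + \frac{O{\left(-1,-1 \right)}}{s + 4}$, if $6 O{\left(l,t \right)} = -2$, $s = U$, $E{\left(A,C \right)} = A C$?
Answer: $- \frac{71}{18} \approx -3.9444$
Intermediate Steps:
$s = -10$
$O{\left(l,t \right)} = - \frac{1}{3}$ ($O{\left(l,t \right)} = \frac{1}{6} \left(-2\right) = - \frac{1}{3}$)
$E{\left(1,-4 \right)} + \frac{O{\left(-1,-1 \right)}}{s + 4} = 1 \left(-4\right) + \frac{1}{-10 + 4} \left(- \frac{1}{3}\right) = -4 + \frac{1}{-6} \left(- \frac{1}{3}\right) = -4 - - \frac{1}{18} = -4 + \frac{1}{18} = - \frac{71}{18}$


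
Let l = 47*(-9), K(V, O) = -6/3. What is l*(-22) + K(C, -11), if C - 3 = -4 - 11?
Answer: 9304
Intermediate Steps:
C = -12 (C = 3 + (-4 - 11) = 3 - 15 = -12)
K(V, O) = -2 (K(V, O) = -6*⅓ = -2)
l = -423
l*(-22) + K(C, -11) = -423*(-22) - 2 = 9306 - 2 = 9304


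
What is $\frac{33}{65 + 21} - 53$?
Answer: $- \frac{4525}{86} \approx -52.616$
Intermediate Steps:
$\frac{33}{65 + 21} - 53 = \frac{33}{86} - 53 = - \frac{4525}{86}$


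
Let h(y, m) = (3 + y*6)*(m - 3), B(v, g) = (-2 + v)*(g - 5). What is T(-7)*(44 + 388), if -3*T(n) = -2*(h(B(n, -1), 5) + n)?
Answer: 186336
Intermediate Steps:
B(v, g) = (-5 + g)*(-2 + v) (B(v, g) = (-2 + v)*(-5 + g) = (-5 + g)*(-2 + v))
h(y, m) = (-3 + m)*(3 + 6*y) (h(y, m) = (3 + 6*y)*(-3 + m) = (-3 + m)*(3 + 6*y))
T(n) = 100 - 142*n/3 (T(n) = -(-2)*((-9 - 18*(10 - 5*n - 2*(-1) - n) + 3*5 + 6*5*(10 - 5*n - 2*(-1) - n)) + n)/3 = -(-2)*((-9 - 18*(10 - 5*n + 2 - n) + 15 + 6*5*(10 - 5*n + 2 - n)) + n)/3 = -(-2)*((-9 - 18*(12 - 6*n) + 15 + 6*5*(12 - 6*n)) + n)/3 = -(-2)*((-9 + (-216 + 108*n) + 15 + (360 - 180*n)) + n)/3 = -(-2)*((150 - 72*n) + n)/3 = -(-2)*(150 - 71*n)/3 = -(-300 + 142*n)/3 = 100 - 142*n/3)
T(-7)*(44 + 388) = (100 - 142/3*(-7))*(44 + 388) = (100 + 994/3)*432 = (1294/3)*432 = 186336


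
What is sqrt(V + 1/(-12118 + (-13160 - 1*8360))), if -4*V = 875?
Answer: I*sqrt(2045611153)/3058 ≈ 14.79*I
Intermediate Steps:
V = -875/4 (V = -1/4*875 = -875/4 ≈ -218.75)
sqrt(V + 1/(-12118 + (-13160 - 1*8360))) = sqrt(-875/4 + 1/(-12118 + (-13160 - 1*8360))) = sqrt(-875/4 + 1/(-12118 + (-13160 - 8360))) = sqrt(-875/4 + 1/(-12118 - 21520)) = sqrt(-875/4 + 1/(-33638)) = sqrt(-875/4 - 1/33638) = sqrt(-14716627/67276) = I*sqrt(2045611153)/3058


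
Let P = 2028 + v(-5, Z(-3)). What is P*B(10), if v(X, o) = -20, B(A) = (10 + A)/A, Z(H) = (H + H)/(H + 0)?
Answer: 4016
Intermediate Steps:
Z(H) = 2 (Z(H) = (2*H)/H = 2)
B(A) = (10 + A)/A
P = 2008 (P = 2028 - 20 = 2008)
P*B(10) = 2008*((10 + 10)/10) = 2008*((⅒)*20) = 2008*2 = 4016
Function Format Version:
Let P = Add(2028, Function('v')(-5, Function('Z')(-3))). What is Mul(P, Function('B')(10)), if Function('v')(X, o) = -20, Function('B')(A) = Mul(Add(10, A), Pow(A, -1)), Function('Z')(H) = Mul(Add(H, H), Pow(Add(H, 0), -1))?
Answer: 4016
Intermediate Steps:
Function('Z')(H) = 2 (Function('Z')(H) = Mul(Mul(2, H), Pow(H, -1)) = 2)
Function('B')(A) = Mul(Pow(A, -1), Add(10, A))
P = 2008 (P = Add(2028, -20) = 2008)
Mul(P, Function('B')(10)) = Mul(2008, Mul(Pow(10, -1), Add(10, 10))) = Mul(2008, Mul(Rational(1, 10), 20)) = Mul(2008, 2) = 4016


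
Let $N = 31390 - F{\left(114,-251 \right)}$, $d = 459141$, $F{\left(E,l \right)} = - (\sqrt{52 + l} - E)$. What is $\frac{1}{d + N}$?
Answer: $\frac{490417}{240508834088} - \frac{i \sqrt{199}}{240508834088} \approx 2.0391 \cdot 10^{-6} - 5.8654 \cdot 10^{-11} i$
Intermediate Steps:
$F{\left(E,l \right)} = E - \sqrt{52 + l}$
$N = 31276 + i \sqrt{199}$ ($N = 31390 - \left(114 - \sqrt{52 - 251}\right) = 31390 - \left(114 - \sqrt{-199}\right) = 31390 - \left(114 - i \sqrt{199}\right) = 31276 + i \sqrt{199} \approx 31276.0 + 14.107 i$)
$\frac{1}{d + N} = \frac{1}{459141 + \left(31276 + i \sqrt{199}\right)} = \frac{1}{490417 + i \sqrt{199}}$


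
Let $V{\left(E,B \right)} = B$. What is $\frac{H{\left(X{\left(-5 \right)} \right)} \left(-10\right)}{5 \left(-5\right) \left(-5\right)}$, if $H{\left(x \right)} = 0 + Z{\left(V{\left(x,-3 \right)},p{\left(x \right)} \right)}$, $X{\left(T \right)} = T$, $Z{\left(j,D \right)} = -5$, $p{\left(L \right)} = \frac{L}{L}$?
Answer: $\frac{2}{5} \approx 0.4$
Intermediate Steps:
$p{\left(L \right)} = 1$
$H{\left(x \right)} = -5$ ($H{\left(x \right)} = 0 - 5 = -5$)
$\frac{H{\left(X{\left(-5 \right)} \right)} \left(-10\right)}{5 \left(-5\right) \left(-5\right)} = \frac{\left(-5\right) \left(-10\right)}{5 \left(-5\right) \left(-5\right)} = \frac{50}{\left(-25\right) \left(-5\right)} = \frac{50}{125} = 50 \cdot \frac{1}{125} = \frac{2}{5}$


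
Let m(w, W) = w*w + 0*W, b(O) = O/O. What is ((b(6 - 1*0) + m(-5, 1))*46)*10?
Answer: 11960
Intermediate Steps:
b(O) = 1
m(w, W) = w**2 (m(w, W) = w**2 + 0 = w**2)
((b(6 - 1*0) + m(-5, 1))*46)*10 = ((1 + (-5)**2)*46)*10 = ((1 + 25)*46)*10 = (26*46)*10 = 1196*10 = 11960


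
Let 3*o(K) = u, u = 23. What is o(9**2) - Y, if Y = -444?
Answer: 1355/3 ≈ 451.67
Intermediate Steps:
o(K) = 23/3 (o(K) = (1/3)*23 = 23/3)
o(9**2) - Y = 23/3 - 1*(-444) = 23/3 + 444 = 1355/3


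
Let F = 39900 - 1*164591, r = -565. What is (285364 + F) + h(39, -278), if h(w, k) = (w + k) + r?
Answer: 159869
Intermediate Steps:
h(w, k) = -565 + k + w (h(w, k) = (w + k) - 565 = (k + w) - 565 = -565 + k + w)
F = -124691 (F = 39900 - 164591 = -124691)
(285364 + F) + h(39, -278) = (285364 - 124691) + (-565 - 278 + 39) = 160673 - 804 = 159869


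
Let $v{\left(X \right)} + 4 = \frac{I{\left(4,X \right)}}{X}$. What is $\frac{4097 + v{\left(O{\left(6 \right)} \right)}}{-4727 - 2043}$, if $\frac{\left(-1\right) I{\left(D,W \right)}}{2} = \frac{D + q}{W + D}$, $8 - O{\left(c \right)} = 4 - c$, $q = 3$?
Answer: $- \frac{40929}{67700} \approx -0.60456$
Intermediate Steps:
$O{\left(c \right)} = 4 + c$ ($O{\left(c \right)} = 8 - \left(4 - c\right) = 8 + \left(-4 + c\right) = 4 + c$)
$I{\left(D,W \right)} = - \frac{2 \left(3 + D\right)}{D + W}$ ($I{\left(D,W \right)} = - 2 \frac{D + 3}{W + D} = - 2 \frac{3 + D}{D + W} = - \frac{2 \left(3 + D\right)}{D + W}$)
$v{\left(X \right)} = -4 - \frac{14}{X \left(4 + X\right)}$ ($v{\left(X \right)} = -4 + \frac{2 \frac{1}{4 + X} \left(-3 - 4\right)}{X} = -4 + \frac{2 \frac{1}{4 + X} \left(-7\right)}{X} = -4 + \frac{\left(-14\right) \frac{1}{4 + X}}{X} = -4 - \frac{14}{X \left(4 + X\right)}$)
$\frac{4097 + v{\left(O{\left(6 \right)} \right)}}{-4727 - 2043} = \frac{4097 + \frac{2 \left(-7 - 2 \left(4 + 6\right) \left(4 + \left(4 + 6\right)\right)\right)}{\left(4 + 6\right) \left(4 + \left(4 + 6\right)\right)}}{-4727 - 2043} = \frac{4097 + \frac{2 \left(-7 - 20 \left(4 + 10\right)\right)}{10 \left(4 + 10\right)}}{-6770} = \left(4097 + 2 \cdot \frac{1}{10} \cdot \frac{1}{14} \left(-7 - 20 \cdot 14\right)\right) \left(- \frac{1}{6770}\right) = \left(4097 + 2 \cdot \frac{1}{10} \cdot \frac{1}{14} \left(-7 - 280\right)\right) \left(- \frac{1}{6770}\right) = \left(4097 + 2 \cdot \frac{1}{10} \cdot \frac{1}{14} \left(-287\right)\right) \left(- \frac{1}{6770}\right) = \left(4097 - \frac{41}{10}\right) \left(- \frac{1}{6770}\right) = \frac{40929}{10} \left(- \frac{1}{6770}\right) = - \frac{40929}{67700}$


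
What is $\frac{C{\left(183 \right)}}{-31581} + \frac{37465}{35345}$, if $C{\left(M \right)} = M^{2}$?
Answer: $- \frac{10812}{24805121} \approx -0.00043588$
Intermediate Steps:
$\frac{C{\left(183 \right)}}{-31581} + \frac{37465}{35345} = \frac{183^{2}}{-31581} + \frac{37465}{35345} = 33489 \left(- \frac{1}{31581}\right) + 37465 \cdot \frac{1}{35345} = - \frac{3721}{3509} + \frac{7493}{7069} = - \frac{10812}{24805121}$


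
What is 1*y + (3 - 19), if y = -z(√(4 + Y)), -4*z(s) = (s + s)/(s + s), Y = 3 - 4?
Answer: -63/4 ≈ -15.750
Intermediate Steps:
Y = -1
z(s) = -¼ (z(s) = -(s + s)/(4*(s + s)) = -2*s/(4*(2*s)) = -2*s*1/(2*s)/4 = -¼*1 = -¼)
y = ¼ (y = -1*(-¼) = ¼ ≈ 0.25000)
1*y + (3 - 19) = 1*(¼) + (3 - 19) = ¼ - 16 = -63/4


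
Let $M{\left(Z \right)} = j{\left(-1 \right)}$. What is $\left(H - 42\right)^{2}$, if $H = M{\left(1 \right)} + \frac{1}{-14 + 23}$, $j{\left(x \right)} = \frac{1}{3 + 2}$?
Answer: $\frac{3519376}{2025} \approx 1738.0$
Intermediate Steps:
$j{\left(x \right)} = \frac{1}{5}$
$M{\left(Z \right)} = \frac{1}{5}$
$H = \frac{14}{45}$ ($H = \frac{1}{5} + \frac{1}{-14 + 23} = \frac{1}{5} + \frac{1}{9} = \frac{14}{45} \approx 0.31111$)
$\left(H - 42\right)^{2} = \left(\frac{14}{45} - 42\right)^{2} = \left(- \frac{1876}{45}\right)^{2} = \frac{3519376}{2025}$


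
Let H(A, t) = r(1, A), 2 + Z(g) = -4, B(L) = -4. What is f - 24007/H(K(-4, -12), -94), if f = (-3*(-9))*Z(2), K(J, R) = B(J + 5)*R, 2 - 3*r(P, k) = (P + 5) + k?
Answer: 63597/52 ≈ 1223.0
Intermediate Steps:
r(P, k) = -1 - P/3 - k/3 (r(P, k) = 2/3 - ((P + 5) + k)/3 = 2/3 - ((5 + P) + k)/3 = 2/3 - (5 + P + k)/3 = 2/3 + (-5/3 - P/3 - k/3) = -1 - P/3 - k/3)
Z(g) = -6 (Z(g) = -2 - 4 = -6)
K(J, R) = -4*R
H(A, t) = -4/3 - A/3 (H(A, t) = -1 - 1/3*1 - A/3 = -1 - 1/3 - A/3 = -4/3 - A/3)
f = -162 (f = -3*(-9)*(-6) = 27*(-6) = -162)
f - 24007/H(K(-4, -12), -94) = -162 - 24007/(-4/3 - (-4)*(-12)/3) = -162 - 24007/(-4/3 - 1/3*48) = -162 - 24007/(-4/3 - 16) = -162 - 24007/(-52/3) = -162 - 24007*(-3)/52 = -162 - 1*(-72021/52) = -162 + 72021/52 = 63597/52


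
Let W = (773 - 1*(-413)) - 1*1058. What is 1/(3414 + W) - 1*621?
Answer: -2199581/3542 ≈ -621.00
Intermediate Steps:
W = 128 (W = (773 + 413) - 1058 = 1186 - 1058 = 128)
1/(3414 + W) - 1*621 = 1/(3414 + 128) - 1*621 = 1/3542 - 621 = -2199581/3542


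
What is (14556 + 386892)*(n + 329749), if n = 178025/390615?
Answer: 3447236215009312/26041 ≈ 1.3238e+11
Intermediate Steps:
n = 35605/78123 (n = 178025*(1/390615) = 35605/78123 ≈ 0.45576)
(14556 + 386892)*(n + 329749) = (14556 + 386892)*(35605/78123 + 329749) = 401448*(25761016732/78123) = 3447236215009312/26041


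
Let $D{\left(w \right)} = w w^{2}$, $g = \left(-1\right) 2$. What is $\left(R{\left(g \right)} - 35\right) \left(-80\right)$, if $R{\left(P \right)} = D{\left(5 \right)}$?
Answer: $-7200$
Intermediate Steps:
$g = -2$
$D{\left(w \right)} = w^{3}$
$R{\left(P \right)} = 125$ ($R{\left(P \right)} = 5^{3} = 125$)
$\left(R{\left(g \right)} - 35\right) \left(-80\right) = \left(125 - 35\right) \left(-80\right) = 90 \left(-80\right) = -7200$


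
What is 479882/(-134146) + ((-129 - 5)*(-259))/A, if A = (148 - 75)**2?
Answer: 1049189949/357432017 ≈ 2.9354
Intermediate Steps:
A = 5329 (A = 73**2 = 5329)
479882/(-134146) + ((-129 - 5)*(-259))/A = 479882/(-134146) + ((-129 - 5)*(-259))/5329 = 479882*(-1/134146) - 134*(-259)*(1/5329) = -239941/67073 + 34706*(1/5329) = -239941/67073 + 34706/5329 = 1049189949/357432017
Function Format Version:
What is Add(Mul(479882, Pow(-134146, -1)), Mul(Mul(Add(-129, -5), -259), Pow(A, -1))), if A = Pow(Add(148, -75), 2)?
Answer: Rational(1049189949, 357432017) ≈ 2.9354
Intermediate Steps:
A = 5329 (A = Pow(73, 2) = 5329)
Add(Mul(479882, Pow(-134146, -1)), Mul(Mul(Add(-129, -5), -259), Pow(A, -1))) = Add(Mul(479882, Pow(-134146, -1)), Mul(Mul(Add(-129, -5), -259), Pow(5329, -1))) = Add(Mul(479882, Rational(-1, 134146)), Mul(Mul(-134, -259), Rational(1, 5329))) = Add(Rational(-239941, 67073), Mul(34706, Rational(1, 5329))) = Add(Rational(-239941, 67073), Rational(34706, 5329)) = Rational(1049189949, 357432017)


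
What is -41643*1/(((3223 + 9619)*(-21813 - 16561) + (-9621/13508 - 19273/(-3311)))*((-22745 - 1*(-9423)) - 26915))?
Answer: -56438868948/26873957013892794139 ≈ -2.1001e-9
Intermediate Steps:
-41643*1/(((3223 + 9619)*(-21813 - 16561) + (-9621/13508 - 19273/(-3311)))*((-22745 - 1*(-9423)) - 26915)) = -41643*1/((12842*(-38374) + (-9621*1/13508 - 19273*(-1/3311)))*((-22745 + 9423) - 26915)) = -41643*1/((-492798908 + (-9621/13508 + 19273/3311))*(-13322 - 26915)) = -41643*(-1/(40237*(-492798908 + 20771323/4065908))) = -41643/((-2003675001657141/4065908*(-40237))) = -41643/80621871041678382417/4065908 = -41643*4065908/80621871041678382417 = -56438868948/26873957013892794139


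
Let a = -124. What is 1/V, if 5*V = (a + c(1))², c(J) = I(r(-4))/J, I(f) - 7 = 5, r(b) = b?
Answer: 5/12544 ≈ 0.00039860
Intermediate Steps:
I(f) = 12 (I(f) = 7 + 5 = 12)
c(J) = 12/J
V = 12544/5 (V = (-124 + 12/1)²/5 = (-124 + 12*1)²/5 = (-124 + 12)²/5 = (⅕)*(-112)² = (⅕)*12544 = 12544/5 ≈ 2508.8)
1/V = 1/(12544/5) = 5/12544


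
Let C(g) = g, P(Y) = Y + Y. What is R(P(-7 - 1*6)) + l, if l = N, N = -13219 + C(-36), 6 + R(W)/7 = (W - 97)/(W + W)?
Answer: -690583/52 ≈ -13280.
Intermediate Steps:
P(Y) = 2*Y
R(W) = -42 + 7*(-97 + W)/(2*W) (R(W) = -42 + 7*((W - 97)/(W + W)) = -42 + 7*((-97 + W)/((2*W))) = -42 + 7*((-97 + W)*(1/(2*W))) = -42 + 7*((-97 + W)/(2*W)) = -42 + 7*(-97 + W)/(2*W))
N = -13255 (N = -13219 - 36 = -13255)
l = -13255
R(P(-7 - 1*6)) + l = 7*(-97 - 22*(-7 - 1*6))/(2*((2*(-7 - 1*6)))) - 13255 = 7*(-97 - 22*(-7 - 6))/(2*((2*(-7 - 6)))) - 13255 = 7*(-97 - 22*(-13))/(2*((2*(-13)))) - 13255 = (7/2)*(-97 - 11*(-26))/(-26) - 13255 = (7/2)*(-1/26)*(-97 + 286) - 13255 = (7/2)*(-1/26)*189 - 13255 = -1323/52 - 13255 = -690583/52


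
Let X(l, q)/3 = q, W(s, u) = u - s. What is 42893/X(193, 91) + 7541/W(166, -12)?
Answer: 5576261/48594 ≈ 114.75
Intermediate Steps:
X(l, q) = 3*q
42893/X(193, 91) + 7541/W(166, -12) = 42893/((3*91)) + 7541/(-12 - 1*166) = 42893/273 + 7541/(-12 - 166) = 42893*(1/273) + 7541/(-178) = 42893/273 + 7541*(-1/178) = 42893/273 - 7541/178 = 5576261/48594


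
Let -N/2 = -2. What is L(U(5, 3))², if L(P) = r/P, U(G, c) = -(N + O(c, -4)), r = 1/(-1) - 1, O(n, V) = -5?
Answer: 4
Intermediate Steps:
N = 4 (N = -2*(-2) = 4)
r = -2 (r = 1*(-1) - 1 = -1 - 1 = -2)
U(G, c) = 1 (U(G, c) = -(4 - 5) = -1*(-1) = 1)
L(P) = -2/P
L(U(5, 3))² = (-2/1)² = (-2*1)² = (-2)² = 4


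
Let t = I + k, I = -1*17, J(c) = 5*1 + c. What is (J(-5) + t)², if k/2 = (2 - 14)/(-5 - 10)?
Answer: 5929/25 ≈ 237.16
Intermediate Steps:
J(c) = 5 + c
k = 8/5 (k = 2*((2 - 14)/(-5 - 10)) = 2*(-12/(-15)) = 2*(-12*(-1/15)) = 2*(⅘) = 8/5 ≈ 1.6000)
I = -17
t = -77/5 (t = -17 + 8/5 = -77/5 ≈ -15.400)
(J(-5) + t)² = ((5 - 5) - 77/5)² = (0 - 77/5)² = (-77/5)² = 5929/25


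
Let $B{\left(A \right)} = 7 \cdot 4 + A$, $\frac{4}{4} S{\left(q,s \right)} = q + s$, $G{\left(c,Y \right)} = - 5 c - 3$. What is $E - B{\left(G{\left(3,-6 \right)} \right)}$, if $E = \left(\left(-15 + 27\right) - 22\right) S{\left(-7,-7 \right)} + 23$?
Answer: $153$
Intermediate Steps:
$G{\left(c,Y \right)} = -3 - 5 c$
$S{\left(q,s \right)} = q + s$
$B{\left(A \right)} = 28 + A$
$E = 163$ ($E = \left(\left(-15 + 27\right) - 22\right) \left(-7 - 7\right) + 23 = \left(12 - 22\right) \left(-14\right) + 23 = \left(-10\right) \left(-14\right) + 23 = 140 + 23 = 163$)
$E - B{\left(G{\left(3,-6 \right)} \right)} = 163 - \left(28 - 18\right) = 163 - 10 = 153$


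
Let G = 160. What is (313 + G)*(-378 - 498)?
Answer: -414348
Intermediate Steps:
(313 + G)*(-378 - 498) = (313 + 160)*(-378 - 498) = 473*(-876) = -414348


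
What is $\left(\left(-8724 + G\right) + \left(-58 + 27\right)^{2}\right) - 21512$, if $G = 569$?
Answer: $-28706$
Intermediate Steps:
$\left(\left(-8724 + G\right) + \left(-58 + 27\right)^{2}\right) - 21512 = \left(\left(-8724 + 569\right) + \left(-58 + 27\right)^{2}\right) - 21512 = \left(-8155 + \left(-31\right)^{2}\right) - 21512 = \left(-8155 + 961\right) - 21512 = -7194 - 21512 = -28706$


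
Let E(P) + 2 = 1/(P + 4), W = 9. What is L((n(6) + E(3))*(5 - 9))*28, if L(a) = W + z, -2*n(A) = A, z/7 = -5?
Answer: -728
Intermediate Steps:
z = -35 (z = 7*(-5) = -35)
E(P) = -2 + 1/(4 + P) (E(P) = -2 + 1/(P + 4) = -2 + 1/(4 + P))
n(A) = -A/2
L(a) = -26 (L(a) = 9 - 35 = -26)
L((n(6) + E(3))*(5 - 9))*28 = -26*28 = -728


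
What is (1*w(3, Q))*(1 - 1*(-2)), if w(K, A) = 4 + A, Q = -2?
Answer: 6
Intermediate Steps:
(1*w(3, Q))*(1 - 1*(-2)) = (1*(4 - 2))*(1 - 1*(-2)) = (1*2)*(1 + 2) = 2*3 = 6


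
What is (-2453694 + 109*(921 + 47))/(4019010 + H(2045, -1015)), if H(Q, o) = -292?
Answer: -1174091/2009359 ≈ -0.58431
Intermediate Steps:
(-2453694 + 109*(921 + 47))/(4019010 + H(2045, -1015)) = (-2453694 + 109*(921 + 47))/(4019010 - 292) = (-2453694 + 109*968)/4018718 = (-2453694 + 105512)*(1/4018718) = -2348182*1/4018718 = -1174091/2009359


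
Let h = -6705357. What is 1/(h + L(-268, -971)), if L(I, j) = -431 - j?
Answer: -1/6704817 ≈ -1.4915e-7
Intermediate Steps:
1/(h + L(-268, -971)) = 1/(-6705357 + (-431 - 1*(-971))) = 1/(-6705357 + (-431 + 971)) = 1/(-6705357 + 540) = 1/(-6704817) = -1/6704817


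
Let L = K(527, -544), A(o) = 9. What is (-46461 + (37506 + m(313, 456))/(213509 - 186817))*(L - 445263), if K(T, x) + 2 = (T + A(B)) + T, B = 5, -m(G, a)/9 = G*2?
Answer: 137714295849570/6673 ≈ 2.0638e+10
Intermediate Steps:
m(G, a) = -18*G (m(G, a) = -9*G*2 = -18*G)
K(T, x) = 7 + 2*T (K(T, x) = -2 + ((T + 9) + T) = -2 + ((9 + T) + T) = -2 + (9 + 2*T) = 7 + 2*T)
L = 1061 (L = 7 + 2*527 = 7 + 1054 = 1061)
(-46461 + (37506 + m(313, 456))/(213509 - 186817))*(L - 445263) = (-46461 + (37506 - 18*313)/(213509 - 186817))*(1061 - 445263) = (-46461 + (37506 - 5634)/26692)*(-444202) = (-46461 + 31872*(1/26692))*(-444202) = (-46461 + 7968/6673)*(-444202) = -310026285/6673*(-444202) = 137714295849570/6673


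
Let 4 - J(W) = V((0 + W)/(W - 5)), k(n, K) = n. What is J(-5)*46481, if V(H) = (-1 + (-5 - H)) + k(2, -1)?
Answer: 790177/2 ≈ 3.9509e+5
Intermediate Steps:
V(H) = -4 - H (V(H) = (-1 + (-5 - H)) + 2 = (-6 - H) + 2 = -4 - H)
J(W) = 8 + W/(-5 + W) (J(W) = 4 - (-4 - (0 + W)/(W - 5)) = 4 - (-4 - W/(-5 + W)) = 4 + (4 + W/(-5 + W)) = 8 + W/(-5 + W))
J(-5)*46481 = ((-40 + 9*(-5))/(-5 - 5))*46481 = ((-40 - 45)/(-10))*46481 = -1/10*(-85)*46481 = (17/2)*46481 = 790177/2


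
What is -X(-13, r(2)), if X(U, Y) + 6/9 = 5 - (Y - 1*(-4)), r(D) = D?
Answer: 5/3 ≈ 1.6667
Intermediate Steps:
X(U, Y) = 1/3 - Y (X(U, Y) = -2/3 + (5 - (Y - 1*(-4))) = -2/3 + (5 - (Y + 4)) = -2/3 + (5 - (4 + Y)) = -2/3 + (5 + (-4 - Y)) = -2/3 + (1 - Y) = 1/3 - Y)
-X(-13, r(2)) = -(1/3 - 1*2) = -(1/3 - 2) = -1*(-5/3) = 5/3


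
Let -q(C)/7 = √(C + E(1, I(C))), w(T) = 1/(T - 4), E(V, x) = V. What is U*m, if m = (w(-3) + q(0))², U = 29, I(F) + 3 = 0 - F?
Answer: 72500/49 ≈ 1479.6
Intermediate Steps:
I(F) = -3 - F (I(F) = -3 + (0 - F) = -3 - F)
w(T) = 1/(-4 + T)
q(C) = -7*√(1 + C) (q(C) = -7*√(C + 1) = -7*√(1 + C))
m = 2500/49 (m = (1/(-4 - 3) - 7*√(1 + 0))² = (1/(-7) - 7*√1)² = (-⅐ - 7*1)² = (-⅐ - 7)² = (-50/7)² = 2500/49 ≈ 51.020)
U*m = 29*(2500/49) = 72500/49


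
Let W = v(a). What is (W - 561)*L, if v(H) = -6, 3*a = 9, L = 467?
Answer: -264789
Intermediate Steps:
a = 3 (a = (1/3)*9 = 3)
W = -6
(W - 561)*L = (-6 - 561)*467 = -567*467 = -264789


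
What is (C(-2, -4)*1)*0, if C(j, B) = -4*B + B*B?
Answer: 0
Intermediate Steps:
C(j, B) = B² - 4*B (C(j, B) = -4*B + B² = B² - 4*B)
(C(-2, -4)*1)*0 = (-4*(-4 - 4)*1)*0 = (-4*(-8)*1)*0 = (32*1)*0 = 32*0 = 0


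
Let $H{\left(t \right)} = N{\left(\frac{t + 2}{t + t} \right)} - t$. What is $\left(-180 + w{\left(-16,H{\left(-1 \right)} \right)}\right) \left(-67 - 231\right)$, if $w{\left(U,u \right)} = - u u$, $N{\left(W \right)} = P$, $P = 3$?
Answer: $58408$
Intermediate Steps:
$N{\left(W \right)} = 3$
$H{\left(t \right)} = 3 - t$
$w{\left(U,u \right)} = - u^{2}$
$\left(-180 + w{\left(-16,H{\left(-1 \right)} \right)}\right) \left(-67 - 231\right) = \left(-180 - \left(3 - -1\right)^{2}\right) \left(-67 - 231\right) = \left(-180 - \left(3 + 1\right)^{2}\right) \left(-67 - 231\right) = \left(-180 - 4^{2}\right) \left(-298\right) = \left(-180 - 16\right) \left(-298\right) = \left(-196\right) \left(-298\right) = 58408$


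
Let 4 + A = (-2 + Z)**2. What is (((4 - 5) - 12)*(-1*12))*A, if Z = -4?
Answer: 4992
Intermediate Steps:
A = 32 (A = -4 + (-2 - 4)**2 = -4 + (-6)**2 = -4 + 36 = 32)
(((4 - 5) - 12)*(-1*12))*A = (((4 - 5) - 12)*(-1*12))*32 = ((-1 - 12)*(-12))*32 = -13*(-12)*32 = 156*32 = 4992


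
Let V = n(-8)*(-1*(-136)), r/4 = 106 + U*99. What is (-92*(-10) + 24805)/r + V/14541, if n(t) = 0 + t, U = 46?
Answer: 70757381/54208848 ≈ 1.3053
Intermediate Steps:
n(t) = t
r = 18640 (r = 4*(106 + 46*99) = 4*(106 + 4554) = 4*4660 = 18640)
V = -1088 (V = -(-8)*(-136) = -8*136 = -1088)
(-92*(-10) + 24805)/r + V/14541 = (-92*(-10) + 24805)/18640 - 1088/14541 = (920 + 24805)*(1/18640) - 1088*1/14541 = 25725*(1/18640) - 1088/14541 = 5145/3728 - 1088/14541 = 70757381/54208848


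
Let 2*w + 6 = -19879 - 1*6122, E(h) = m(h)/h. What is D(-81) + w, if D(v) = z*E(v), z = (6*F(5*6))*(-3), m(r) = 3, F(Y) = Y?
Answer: -25967/2 ≈ -12984.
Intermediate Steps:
E(h) = 3/h
z = -540 (z = (6*(5*6))*(-3) = (6*30)*(-3) = 180*(-3) = -540)
w = -26007/2 (w = -3 + (-19879 - 1*6122)/2 = -3 + (-19879 - 6122)/2 = -3 + (½)*(-26001) = -3 - 26001/2 = -26007/2 ≈ -13004.)
D(v) = -1620/v
D(-81) + w = -1620/(-81) - 26007/2 = -1620*(-1/81) - 26007/2 = 20 - 26007/2 = -25967/2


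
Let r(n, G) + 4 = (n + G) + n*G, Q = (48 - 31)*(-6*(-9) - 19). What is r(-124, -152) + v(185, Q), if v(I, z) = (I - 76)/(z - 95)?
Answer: 9284109/500 ≈ 18568.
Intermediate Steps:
Q = 595 (Q = 17*(54 - 19) = 17*35 = 595)
v(I, z) = (-76 + I)/(-95 + z)
r(n, G) = -4 + G + n + G*n (r(n, G) = -4 + ((n + G) + n*G) = -4 + ((G + n) + G*n) = -4 + (G + n + G*n) = -4 + G + n + G*n)
r(-124, -152) + v(185, Q) = (-4 - 152 - 124 - 152*(-124)) + (-76 + 185)/(-95 + 595) = (-4 - 152 - 124 + 18848) + 109/500 = 18568 + (1/500)*109 = 18568 + 109/500 = 9284109/500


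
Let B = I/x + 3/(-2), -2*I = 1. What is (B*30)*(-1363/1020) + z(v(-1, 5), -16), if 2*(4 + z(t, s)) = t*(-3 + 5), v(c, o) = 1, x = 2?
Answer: 9133/136 ≈ 67.154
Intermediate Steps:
I = -½ (I = -½*1 = -½ ≈ -0.50000)
B = -7/4 (B = -½/2 + 3/(-2) = -½*½ + 3*(-½) = -¼ - 3/2 = -7/4 ≈ -1.7500)
z(t, s) = -4 + t (z(t, s) = -4 + (t*(-3 + 5))/2 = -4 + (t*2)/2 = -4 + (2*t)/2 = -4 + t)
(B*30)*(-1363/1020) + z(v(-1, 5), -16) = (-7/4*30)*(-1363/1020) + (-4 + 1) = -(-143115)/(2*1020) - 3 = -105/2*(-1363/1020) - 3 = 9541/136 - 3 = 9133/136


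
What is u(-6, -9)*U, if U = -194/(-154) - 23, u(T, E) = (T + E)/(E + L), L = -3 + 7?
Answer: -5022/77 ≈ -65.221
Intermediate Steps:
L = 4
u(T, E) = (E + T)/(4 + E) (u(T, E) = (T + E)/(E + 4) = (E + T)/(4 + E))
U = -1674/77 (U = -194*(-1/154) - 23 = 97/77 - 23 = -1674/77 ≈ -21.740)
u(-6, -9)*U = ((-9 - 6)/(4 - 9))*(-1674/77) = (-15/(-5))*(-1674/77) = -1/5*(-15)*(-1674/77) = 3*(-1674/77) = -5022/77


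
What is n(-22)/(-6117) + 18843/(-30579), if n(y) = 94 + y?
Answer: -13051591/20783527 ≈ -0.62798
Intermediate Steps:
n(-22)/(-6117) + 18843/(-30579) = (94 - 22)/(-6117) + 18843/(-30579) = 72*(-1/6117) + 18843*(-1/30579) = -24/2039 - 6281/10193 = -13051591/20783527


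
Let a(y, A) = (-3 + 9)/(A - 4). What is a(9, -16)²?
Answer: 9/100 ≈ 0.090000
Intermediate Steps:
a(y, A) = 6/(-4 + A)
a(9, -16)² = (6/(-4 - 16))² = (6/(-20))² = (6*(-1/20))² = (-3/10)² = 9/100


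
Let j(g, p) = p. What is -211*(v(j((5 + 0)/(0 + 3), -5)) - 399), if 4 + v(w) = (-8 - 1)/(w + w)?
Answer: 848431/10 ≈ 84843.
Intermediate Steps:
v(w) = -4 - 9/(2*w) (v(w) = -4 + (-8 - 1)/(w + w) = -4 - 9*1/(2*w) = -4 - 9/(2*w))
-211*(v(j((5 + 0)/(0 + 3), -5)) - 399) = -211*((-4 - 9/2/(-5)) - 399) = -211*((-4 - 9/2*(-1/5)) - 399) = -211*((-4 + 9/10) - 399) = -211*(-31/10 - 399) = -211*(-4021/10) = 848431/10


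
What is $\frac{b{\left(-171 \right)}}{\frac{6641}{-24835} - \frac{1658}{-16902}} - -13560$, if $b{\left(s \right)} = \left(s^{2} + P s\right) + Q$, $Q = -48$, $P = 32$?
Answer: $- \frac{4496724438225}{35534876} \approx -1.2654 \cdot 10^{5}$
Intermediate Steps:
$b{\left(s \right)} = -48 + s^{2} + 32 s$ ($b{\left(s \right)} = \left(s^{2} + 32 s\right) - 48 = -48 + s^{2} + 32 s$)
$\frac{b{\left(-171 \right)}}{\frac{6641}{-24835} - \frac{1658}{-16902}} - -13560 = \frac{-48 + \left(-171\right)^{2} + 32 \left(-171\right)}{\frac{6641}{-24835} - \frac{1658}{-16902}} - -13560 = \frac{-48 + 29241 - 5472}{6641 \left(- \frac{1}{24835}\right) - - \frac{829}{8451}} + 13560 = \frac{23721}{- \frac{6641}{24835} + \frac{829}{8451}} + 13560 = \frac{23721}{- \frac{35534876}{209880585}} + 13560 = 23721 \left(- \frac{209880585}{35534876}\right) + 13560 = - \frac{4978577356785}{35534876} + 13560 = - \frac{4496724438225}{35534876}$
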